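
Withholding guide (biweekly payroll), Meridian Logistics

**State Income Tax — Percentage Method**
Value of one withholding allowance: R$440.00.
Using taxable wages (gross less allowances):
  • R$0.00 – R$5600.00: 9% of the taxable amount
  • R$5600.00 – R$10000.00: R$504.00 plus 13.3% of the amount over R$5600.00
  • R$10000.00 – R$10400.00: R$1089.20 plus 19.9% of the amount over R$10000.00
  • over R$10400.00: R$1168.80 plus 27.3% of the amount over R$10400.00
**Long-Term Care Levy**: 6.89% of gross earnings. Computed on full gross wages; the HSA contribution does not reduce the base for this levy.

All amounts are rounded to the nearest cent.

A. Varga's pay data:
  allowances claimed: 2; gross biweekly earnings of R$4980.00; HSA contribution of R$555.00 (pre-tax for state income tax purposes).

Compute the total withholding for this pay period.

State Income Tax: taxable = R$4980.00 − R$555.00 − 2×R$440.00 = R$3545.00
  9% × R$3545.00 = R$319.05
Long-Term Care Levy: 6.89% × R$4980.00 = R$343.12
Total: R$319.05 + R$343.12 = R$662.17

R$662.17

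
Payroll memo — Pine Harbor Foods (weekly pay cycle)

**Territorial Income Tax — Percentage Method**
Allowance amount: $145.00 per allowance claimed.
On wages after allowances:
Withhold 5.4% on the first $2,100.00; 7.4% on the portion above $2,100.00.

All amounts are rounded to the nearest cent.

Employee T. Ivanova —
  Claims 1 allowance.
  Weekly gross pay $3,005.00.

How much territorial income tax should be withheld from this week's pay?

Territorial Income Tax: taxable = $3,005.00 − 1×$145.00 = $2,860.00
  $113.40 + 7.4% × ($2,860.00 − $2,100.00) = $113.40 + 7.4% × $760.00 = $169.64

$169.64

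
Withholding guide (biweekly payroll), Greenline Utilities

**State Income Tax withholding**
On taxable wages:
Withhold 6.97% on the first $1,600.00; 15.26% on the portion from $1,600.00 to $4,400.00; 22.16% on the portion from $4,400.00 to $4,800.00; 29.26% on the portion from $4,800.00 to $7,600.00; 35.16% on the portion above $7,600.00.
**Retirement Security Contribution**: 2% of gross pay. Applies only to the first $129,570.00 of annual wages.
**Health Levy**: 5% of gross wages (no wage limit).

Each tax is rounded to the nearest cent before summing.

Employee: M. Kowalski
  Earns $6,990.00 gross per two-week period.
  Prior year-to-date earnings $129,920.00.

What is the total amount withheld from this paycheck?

$1,617.73

State Income Tax: taxable = $6,990.00
  $627.44 + 29.26% × ($6,990.00 − $4,800.00) = $627.44 + 29.26% × $2,190.00 = $1,268.23
Retirement Security Contribution: YTD $129,920.00 ≥ cap $129,570.00 → $0.00
Health Levy: 5% × $6,990.00 = $349.50
Total: $1,268.23 + $0.00 + $349.50 = $1,617.73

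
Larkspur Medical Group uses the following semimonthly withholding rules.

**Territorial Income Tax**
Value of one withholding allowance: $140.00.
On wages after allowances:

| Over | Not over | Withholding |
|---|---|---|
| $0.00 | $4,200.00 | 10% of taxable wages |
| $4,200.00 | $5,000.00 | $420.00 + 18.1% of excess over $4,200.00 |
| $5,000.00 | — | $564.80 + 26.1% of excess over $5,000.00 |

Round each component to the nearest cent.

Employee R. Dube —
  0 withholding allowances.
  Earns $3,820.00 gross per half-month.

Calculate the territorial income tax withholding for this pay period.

$382.00

Territorial Income Tax: taxable = $3,820.00
  10% × $3,820.00 = $382.00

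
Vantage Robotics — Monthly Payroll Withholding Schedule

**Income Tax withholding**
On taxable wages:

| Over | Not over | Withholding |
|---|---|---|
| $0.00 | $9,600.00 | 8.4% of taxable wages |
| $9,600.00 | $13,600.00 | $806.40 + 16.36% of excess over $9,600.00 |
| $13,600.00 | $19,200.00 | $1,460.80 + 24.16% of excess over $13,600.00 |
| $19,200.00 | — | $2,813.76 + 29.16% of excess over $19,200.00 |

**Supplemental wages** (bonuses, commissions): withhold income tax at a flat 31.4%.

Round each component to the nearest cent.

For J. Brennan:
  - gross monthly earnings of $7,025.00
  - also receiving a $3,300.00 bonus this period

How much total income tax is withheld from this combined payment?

$1,626.30

Income Tax: taxable = $7,025.00
  8.4% × $7,025.00 = $590.10
Supplemental (31.4% flat on bonus): 31.4% × $3,300.00 = $1,036.20
Total income tax: $590.10 + $1,036.20 = $1,626.30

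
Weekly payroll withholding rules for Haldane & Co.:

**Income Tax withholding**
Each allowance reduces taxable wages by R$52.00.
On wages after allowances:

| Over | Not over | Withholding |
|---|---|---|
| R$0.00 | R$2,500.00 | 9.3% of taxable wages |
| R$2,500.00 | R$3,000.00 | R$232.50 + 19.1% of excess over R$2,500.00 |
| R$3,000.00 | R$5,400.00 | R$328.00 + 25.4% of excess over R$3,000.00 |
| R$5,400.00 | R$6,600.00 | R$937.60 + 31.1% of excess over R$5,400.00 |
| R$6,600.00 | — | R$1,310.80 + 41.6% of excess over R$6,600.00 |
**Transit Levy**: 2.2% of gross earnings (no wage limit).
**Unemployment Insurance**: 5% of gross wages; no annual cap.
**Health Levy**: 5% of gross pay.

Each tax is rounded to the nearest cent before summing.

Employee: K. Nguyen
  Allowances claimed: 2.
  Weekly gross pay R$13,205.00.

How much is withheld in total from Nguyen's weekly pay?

Income Tax: taxable = R$13,205.00 − 2×R$52.00 = R$13,101.00
  R$1,310.80 + 41.6% × (R$13,101.00 − R$6,600.00) = R$1,310.80 + 41.6% × R$6,501.00 = R$4,015.22
Transit Levy: 2.2% × R$13,205.00 = R$290.51
Unemployment Insurance: 5% × R$13,205.00 = R$660.25
Health Levy: 5% × R$13,205.00 = R$660.25
Total: R$4,015.22 + R$290.51 + R$660.25 + R$660.25 = R$5,626.23

R$5,626.23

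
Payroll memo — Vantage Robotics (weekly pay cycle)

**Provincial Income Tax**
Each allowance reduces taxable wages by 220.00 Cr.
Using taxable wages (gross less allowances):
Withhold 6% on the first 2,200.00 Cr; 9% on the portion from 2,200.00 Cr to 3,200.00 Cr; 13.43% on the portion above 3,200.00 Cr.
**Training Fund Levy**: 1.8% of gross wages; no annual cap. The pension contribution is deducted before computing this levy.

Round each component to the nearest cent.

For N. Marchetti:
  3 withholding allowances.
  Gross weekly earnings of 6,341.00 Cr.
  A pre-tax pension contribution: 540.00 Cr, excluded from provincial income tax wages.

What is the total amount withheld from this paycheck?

587.10 Cr

Provincial Income Tax: taxable = 6,341.00 Cr − 540.00 Cr − 3×220.00 Cr = 5,141.00 Cr
  222.00 Cr + 13.43% × (5,141.00 Cr − 3,200.00 Cr) = 222.00 Cr + 13.43% × 1,941.00 Cr = 482.68 Cr
Training Fund Levy: 1.8% × 5,801.00 Cr = 104.42 Cr
Total: 482.68 Cr + 104.42 Cr = 587.10 Cr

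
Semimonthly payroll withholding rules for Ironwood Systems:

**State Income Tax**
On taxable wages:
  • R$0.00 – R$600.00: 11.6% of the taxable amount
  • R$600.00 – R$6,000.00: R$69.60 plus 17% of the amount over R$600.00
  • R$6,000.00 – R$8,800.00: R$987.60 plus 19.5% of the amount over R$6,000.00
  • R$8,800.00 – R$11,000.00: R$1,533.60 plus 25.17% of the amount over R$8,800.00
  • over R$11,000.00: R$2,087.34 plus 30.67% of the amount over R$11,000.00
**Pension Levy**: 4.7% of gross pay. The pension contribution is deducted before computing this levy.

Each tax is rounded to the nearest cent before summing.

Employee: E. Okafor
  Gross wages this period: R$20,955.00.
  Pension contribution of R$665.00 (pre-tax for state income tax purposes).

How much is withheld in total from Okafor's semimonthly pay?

State Income Tax: taxable = R$20,955.00 − R$665.00 = R$20,290.00
  R$2,087.34 + 30.67% × (R$20,290.00 − R$11,000.00) = R$2,087.34 + 30.67% × R$9,290.00 = R$4,936.58
Pension Levy: 4.7% × R$20,290.00 = R$953.63
Total: R$4,936.58 + R$953.63 = R$5,890.21

R$5,890.21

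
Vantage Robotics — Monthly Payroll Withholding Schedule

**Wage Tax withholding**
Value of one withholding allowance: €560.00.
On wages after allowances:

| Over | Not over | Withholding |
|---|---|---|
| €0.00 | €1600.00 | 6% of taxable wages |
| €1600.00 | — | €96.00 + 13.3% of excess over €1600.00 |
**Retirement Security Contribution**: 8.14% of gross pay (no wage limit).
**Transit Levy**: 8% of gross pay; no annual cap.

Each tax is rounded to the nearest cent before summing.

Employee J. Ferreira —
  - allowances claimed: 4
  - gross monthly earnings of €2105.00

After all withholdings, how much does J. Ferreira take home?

€1765.25

Wage Tax: taxable = €2105.00 − 4×€560.00 = €-135.00
  Taxable ≤ 0 → €0.00
Retirement Security Contribution: 8.14% × €2105.00 = €171.35
Transit Levy: 8% × €2105.00 = €168.40
Total withheld: €0.00 + €171.35 + €168.40 = €339.75
Net pay: €2105.00 − €339.75 = €1765.25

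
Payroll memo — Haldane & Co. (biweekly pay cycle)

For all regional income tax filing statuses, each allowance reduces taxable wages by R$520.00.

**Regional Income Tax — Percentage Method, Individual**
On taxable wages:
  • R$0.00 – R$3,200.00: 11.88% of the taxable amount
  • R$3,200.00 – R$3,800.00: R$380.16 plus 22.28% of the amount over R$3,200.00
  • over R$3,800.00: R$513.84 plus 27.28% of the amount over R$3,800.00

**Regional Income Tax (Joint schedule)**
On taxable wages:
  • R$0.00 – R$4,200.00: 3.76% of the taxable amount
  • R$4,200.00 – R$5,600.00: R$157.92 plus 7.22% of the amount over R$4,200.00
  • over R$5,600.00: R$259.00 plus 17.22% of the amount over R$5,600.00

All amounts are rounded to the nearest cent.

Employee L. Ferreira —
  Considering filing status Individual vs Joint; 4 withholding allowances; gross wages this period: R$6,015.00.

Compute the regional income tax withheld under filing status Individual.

Regional Income Tax (Individual): taxable = R$6,015.00 − 4×R$520.00 = R$3,935.00
  R$513.84 + 27.28% × (R$3,935.00 − R$3,800.00) = R$513.84 + 27.28% × R$135.00 = R$550.67

R$550.67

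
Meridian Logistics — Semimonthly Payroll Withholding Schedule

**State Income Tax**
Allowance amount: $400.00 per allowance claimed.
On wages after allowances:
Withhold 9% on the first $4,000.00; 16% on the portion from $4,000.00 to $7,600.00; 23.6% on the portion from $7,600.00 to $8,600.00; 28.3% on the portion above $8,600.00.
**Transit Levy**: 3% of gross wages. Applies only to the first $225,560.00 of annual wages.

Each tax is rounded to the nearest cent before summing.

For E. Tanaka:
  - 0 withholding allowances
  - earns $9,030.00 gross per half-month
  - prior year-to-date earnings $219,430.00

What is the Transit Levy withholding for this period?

Transit Levy: cap $225,560.00 − YTD $219,430.00 = $6,130.00 subject; 3% × $6,130.00 = $183.90

$183.90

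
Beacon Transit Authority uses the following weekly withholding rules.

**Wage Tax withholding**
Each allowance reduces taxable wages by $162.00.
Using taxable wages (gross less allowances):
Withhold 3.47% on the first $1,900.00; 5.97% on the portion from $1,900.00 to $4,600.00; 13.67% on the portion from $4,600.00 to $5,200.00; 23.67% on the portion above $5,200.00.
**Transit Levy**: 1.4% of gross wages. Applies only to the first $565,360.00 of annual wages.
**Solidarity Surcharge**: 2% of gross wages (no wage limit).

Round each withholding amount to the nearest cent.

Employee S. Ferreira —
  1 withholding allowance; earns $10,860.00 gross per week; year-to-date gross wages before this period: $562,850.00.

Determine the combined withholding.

$1,862.86

Wage Tax: taxable = $10,860.00 − 1×$162.00 = $10,698.00
  $309.14 + 23.67% × ($10,698.00 − $5,200.00) = $309.14 + 23.67% × $5,498.00 = $1,610.52
Transit Levy: cap $565,360.00 − YTD $562,850.00 = $2,510.00 subject; 1.4% × $2,510.00 = $35.14
Solidarity Surcharge: 2% × $10,860.00 = $217.20
Total: $1,610.52 + $35.14 + $217.20 = $1,862.86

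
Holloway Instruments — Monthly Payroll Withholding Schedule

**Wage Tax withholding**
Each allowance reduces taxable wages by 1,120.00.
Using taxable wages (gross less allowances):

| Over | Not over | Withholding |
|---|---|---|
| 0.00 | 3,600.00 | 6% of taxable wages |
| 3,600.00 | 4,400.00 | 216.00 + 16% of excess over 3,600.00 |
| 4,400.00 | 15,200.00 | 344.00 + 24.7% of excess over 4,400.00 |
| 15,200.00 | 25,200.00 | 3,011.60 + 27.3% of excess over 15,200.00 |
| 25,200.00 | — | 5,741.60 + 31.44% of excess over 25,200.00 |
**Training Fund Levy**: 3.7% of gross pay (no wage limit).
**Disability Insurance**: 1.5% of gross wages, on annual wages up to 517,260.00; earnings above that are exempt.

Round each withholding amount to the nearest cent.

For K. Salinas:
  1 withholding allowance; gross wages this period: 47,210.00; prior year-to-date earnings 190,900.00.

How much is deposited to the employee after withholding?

Wage Tax: taxable = 47,210.00 − 1×1,120.00 = 46,090.00
  5,741.60 + 31.44% × (46,090.00 − 25,200.00) = 5,741.60 + 31.44% × 20,890.00 = 12,309.42
Training Fund Levy: 3.7% × 47,210.00 = 1,746.77
Disability Insurance: 1.5% × 47,210.00 = 708.15
Total withheld: 12,309.42 + 1,746.77 + 708.15 = 14,764.34
Net pay: 47,210.00 − 14,764.34 = 32,445.66

32,445.66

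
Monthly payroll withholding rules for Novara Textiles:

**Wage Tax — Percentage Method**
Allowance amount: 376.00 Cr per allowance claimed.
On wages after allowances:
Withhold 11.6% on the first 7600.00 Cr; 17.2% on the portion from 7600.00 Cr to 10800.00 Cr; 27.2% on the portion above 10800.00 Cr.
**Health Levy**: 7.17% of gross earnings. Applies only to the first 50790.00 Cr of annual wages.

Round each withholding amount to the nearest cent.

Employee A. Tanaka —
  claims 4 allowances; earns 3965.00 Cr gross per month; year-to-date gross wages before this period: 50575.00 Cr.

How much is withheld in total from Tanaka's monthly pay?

300.90 Cr

Wage Tax: taxable = 3965.00 Cr − 4×376.00 Cr = 2461.00 Cr
  11.6% × 2461.00 Cr = 285.48 Cr
Health Levy: cap 50790.00 Cr − YTD 50575.00 Cr = 215.00 Cr subject; 7.17% × 215.00 Cr = 15.42 Cr
Total: 285.48 Cr + 15.42 Cr = 300.90 Cr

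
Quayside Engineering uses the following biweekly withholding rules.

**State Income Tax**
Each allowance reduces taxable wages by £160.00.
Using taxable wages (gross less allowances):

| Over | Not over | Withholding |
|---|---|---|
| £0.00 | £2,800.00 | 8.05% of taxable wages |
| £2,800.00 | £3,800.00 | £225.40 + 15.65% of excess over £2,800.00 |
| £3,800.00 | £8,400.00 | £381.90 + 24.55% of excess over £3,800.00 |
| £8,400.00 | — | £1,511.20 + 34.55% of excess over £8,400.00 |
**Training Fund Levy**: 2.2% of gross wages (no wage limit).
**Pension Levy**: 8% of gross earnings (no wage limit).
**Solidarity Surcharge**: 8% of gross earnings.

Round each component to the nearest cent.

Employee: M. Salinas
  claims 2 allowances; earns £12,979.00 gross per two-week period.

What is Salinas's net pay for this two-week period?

£7,634.14

State Income Tax: taxable = £12,979.00 − 2×£160.00 = £12,659.00
  £1,511.20 + 34.55% × (£12,659.00 − £8,400.00) = £1,511.20 + 34.55% × £4,259.00 = £2,982.68
Training Fund Levy: 2.2% × £12,979.00 = £285.54
Pension Levy: 8% × £12,979.00 = £1,038.32
Solidarity Surcharge: 8% × £12,979.00 = £1,038.32
Total withheld: £2,982.68 + £285.54 + £1,038.32 + £1,038.32 = £5,344.86
Net pay: £12,979.00 − £5,344.86 = £7,634.14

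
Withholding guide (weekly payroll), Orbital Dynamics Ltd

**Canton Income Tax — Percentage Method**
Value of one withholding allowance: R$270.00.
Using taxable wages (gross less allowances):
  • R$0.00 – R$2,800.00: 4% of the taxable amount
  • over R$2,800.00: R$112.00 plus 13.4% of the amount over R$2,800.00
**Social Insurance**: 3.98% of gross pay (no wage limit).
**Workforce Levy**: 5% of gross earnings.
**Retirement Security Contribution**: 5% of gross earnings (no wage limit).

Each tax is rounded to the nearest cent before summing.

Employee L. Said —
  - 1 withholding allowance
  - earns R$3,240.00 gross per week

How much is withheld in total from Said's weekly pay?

R$587.73

Canton Income Tax: taxable = R$3,240.00 − 1×R$270.00 = R$2,970.00
  R$112.00 + 13.4% × (R$2,970.00 − R$2,800.00) = R$112.00 + 13.4% × R$170.00 = R$134.78
Social Insurance: 3.98% × R$3,240.00 = R$128.95
Workforce Levy: 5% × R$3,240.00 = R$162.00
Retirement Security Contribution: 5% × R$3,240.00 = R$162.00
Total: R$134.78 + R$128.95 + R$162.00 + R$162.00 = R$587.73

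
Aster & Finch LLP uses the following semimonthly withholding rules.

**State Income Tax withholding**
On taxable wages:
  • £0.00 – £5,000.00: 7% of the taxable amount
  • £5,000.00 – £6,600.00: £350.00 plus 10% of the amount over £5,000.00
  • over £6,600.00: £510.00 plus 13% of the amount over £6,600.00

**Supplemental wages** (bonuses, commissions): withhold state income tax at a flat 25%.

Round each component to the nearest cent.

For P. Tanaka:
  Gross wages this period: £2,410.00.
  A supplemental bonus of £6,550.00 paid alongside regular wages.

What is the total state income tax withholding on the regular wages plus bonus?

State Income Tax: taxable = £2,410.00
  7% × £2,410.00 = £168.70
Supplemental (25% flat on bonus): 25% × £6,550.00 = £1,637.50
Total state income tax: £168.70 + £1,637.50 = £1,806.20

£1,806.20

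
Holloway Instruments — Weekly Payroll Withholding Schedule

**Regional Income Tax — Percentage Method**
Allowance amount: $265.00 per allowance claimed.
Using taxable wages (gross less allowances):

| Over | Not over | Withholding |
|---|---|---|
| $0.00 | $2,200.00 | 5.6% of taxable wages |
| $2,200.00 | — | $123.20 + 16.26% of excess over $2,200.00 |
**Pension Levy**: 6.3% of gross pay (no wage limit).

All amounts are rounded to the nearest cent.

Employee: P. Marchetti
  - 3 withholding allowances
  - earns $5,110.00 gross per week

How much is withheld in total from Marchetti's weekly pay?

Regional Income Tax: taxable = $5,110.00 − 3×$265.00 = $4,315.00
  $123.20 + 16.26% × ($4,315.00 − $2,200.00) = $123.20 + 16.26% × $2,115.00 = $467.10
Pension Levy: 6.3% × $5,110.00 = $321.93
Total: $467.10 + $321.93 = $789.03

$789.03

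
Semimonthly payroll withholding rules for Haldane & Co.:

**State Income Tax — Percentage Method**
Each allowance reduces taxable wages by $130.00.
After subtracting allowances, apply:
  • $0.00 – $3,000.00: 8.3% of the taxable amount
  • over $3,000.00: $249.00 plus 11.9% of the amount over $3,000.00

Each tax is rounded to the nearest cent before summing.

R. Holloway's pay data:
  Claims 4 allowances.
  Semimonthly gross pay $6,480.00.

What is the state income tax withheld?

State Income Tax: taxable = $6,480.00 − 4×$130.00 = $5,960.00
  $249.00 + 11.9% × ($5,960.00 − $3,000.00) = $249.00 + 11.9% × $2,960.00 = $601.24

$601.24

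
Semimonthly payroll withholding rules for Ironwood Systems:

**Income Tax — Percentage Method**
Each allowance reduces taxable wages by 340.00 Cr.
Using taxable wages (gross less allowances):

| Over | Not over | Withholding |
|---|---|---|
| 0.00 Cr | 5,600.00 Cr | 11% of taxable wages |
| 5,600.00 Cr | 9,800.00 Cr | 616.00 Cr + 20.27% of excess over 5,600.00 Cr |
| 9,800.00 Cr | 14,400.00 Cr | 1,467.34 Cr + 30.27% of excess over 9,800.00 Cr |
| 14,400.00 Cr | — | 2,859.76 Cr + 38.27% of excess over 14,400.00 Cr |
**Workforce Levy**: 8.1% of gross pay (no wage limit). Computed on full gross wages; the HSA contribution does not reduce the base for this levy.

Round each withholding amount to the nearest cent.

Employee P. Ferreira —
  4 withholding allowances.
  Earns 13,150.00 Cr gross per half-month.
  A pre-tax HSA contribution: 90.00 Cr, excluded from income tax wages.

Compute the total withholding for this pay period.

Income Tax: taxable = 13,150.00 Cr − 90.00 Cr − 4×340.00 Cr = 11,700.00 Cr
  1,467.34 Cr + 30.27% × (11,700.00 Cr − 9,800.00 Cr) = 1,467.34 Cr + 30.27% × 1,900.00 Cr = 2,042.47 Cr
Workforce Levy: 8.1% × 13,150.00 Cr = 1,065.15 Cr
Total: 2,042.47 Cr + 1,065.15 Cr = 3,107.62 Cr

3,107.62 Cr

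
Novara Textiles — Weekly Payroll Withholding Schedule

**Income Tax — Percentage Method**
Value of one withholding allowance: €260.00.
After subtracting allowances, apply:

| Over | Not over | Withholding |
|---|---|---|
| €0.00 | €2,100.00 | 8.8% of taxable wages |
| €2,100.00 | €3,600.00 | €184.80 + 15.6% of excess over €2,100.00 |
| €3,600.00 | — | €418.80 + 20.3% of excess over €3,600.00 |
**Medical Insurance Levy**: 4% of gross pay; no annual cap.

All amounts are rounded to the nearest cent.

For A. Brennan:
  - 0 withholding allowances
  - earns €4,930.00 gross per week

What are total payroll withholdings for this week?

Income Tax: taxable = €4,930.00
  €418.80 + 20.3% × (€4,930.00 − €3,600.00) = €418.80 + 20.3% × €1,330.00 = €688.79
Medical Insurance Levy: 4% × €4,930.00 = €197.20
Total: €688.79 + €197.20 = €885.99

€885.99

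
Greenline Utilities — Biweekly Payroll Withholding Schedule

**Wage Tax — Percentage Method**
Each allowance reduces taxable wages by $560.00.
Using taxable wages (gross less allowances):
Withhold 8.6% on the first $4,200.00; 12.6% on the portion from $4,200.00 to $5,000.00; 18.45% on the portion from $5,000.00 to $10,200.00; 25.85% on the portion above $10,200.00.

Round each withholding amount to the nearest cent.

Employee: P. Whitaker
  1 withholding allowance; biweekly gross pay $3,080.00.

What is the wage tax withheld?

$216.72

Wage Tax: taxable = $3,080.00 − 1×$560.00 = $2,520.00
  8.6% × $2,520.00 = $216.72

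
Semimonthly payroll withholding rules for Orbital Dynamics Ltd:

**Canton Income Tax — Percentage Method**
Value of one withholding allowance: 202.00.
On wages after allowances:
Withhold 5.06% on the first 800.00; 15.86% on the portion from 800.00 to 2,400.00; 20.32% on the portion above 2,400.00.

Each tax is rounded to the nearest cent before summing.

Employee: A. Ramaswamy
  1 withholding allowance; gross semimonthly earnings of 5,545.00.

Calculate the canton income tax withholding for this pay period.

Canton Income Tax: taxable = 5,545.00 − 1×202.00 = 5,343.00
  294.24 + 20.32% × (5,343.00 − 2,400.00) = 294.24 + 20.32% × 2,943.00 = 892.26

892.26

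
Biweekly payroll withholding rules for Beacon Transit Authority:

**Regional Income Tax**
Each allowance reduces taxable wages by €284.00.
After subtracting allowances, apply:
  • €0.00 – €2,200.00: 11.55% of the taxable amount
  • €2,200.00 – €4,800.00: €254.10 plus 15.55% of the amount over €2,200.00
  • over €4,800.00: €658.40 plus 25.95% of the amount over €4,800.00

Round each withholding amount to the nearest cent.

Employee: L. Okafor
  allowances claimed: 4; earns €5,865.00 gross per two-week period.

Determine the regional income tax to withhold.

€647.36

Regional Income Tax: taxable = €5,865.00 − 4×€284.00 = €4,729.00
  €254.10 + 15.55% × (€4,729.00 − €2,200.00) = €254.10 + 15.55% × €2,529.00 = €647.36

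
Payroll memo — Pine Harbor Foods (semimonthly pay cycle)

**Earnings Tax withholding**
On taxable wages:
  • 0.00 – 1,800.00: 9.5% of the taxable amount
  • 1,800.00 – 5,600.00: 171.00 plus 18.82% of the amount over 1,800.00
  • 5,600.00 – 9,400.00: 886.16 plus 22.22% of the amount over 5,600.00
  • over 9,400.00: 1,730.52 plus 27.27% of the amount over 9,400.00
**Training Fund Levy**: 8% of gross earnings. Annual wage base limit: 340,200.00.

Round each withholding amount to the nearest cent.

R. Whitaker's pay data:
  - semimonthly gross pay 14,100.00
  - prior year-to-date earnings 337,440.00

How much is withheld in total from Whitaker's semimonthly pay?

Earnings Tax: taxable = 14,100.00
  1,730.52 + 27.27% × (14,100.00 − 9,400.00) = 1,730.52 + 27.27% × 4,700.00 = 3,012.21
Training Fund Levy: cap 340,200.00 − YTD 337,440.00 = 2,760.00 subject; 8% × 2,760.00 = 220.80
Total: 3,012.21 + 220.80 = 3,233.01

3,233.01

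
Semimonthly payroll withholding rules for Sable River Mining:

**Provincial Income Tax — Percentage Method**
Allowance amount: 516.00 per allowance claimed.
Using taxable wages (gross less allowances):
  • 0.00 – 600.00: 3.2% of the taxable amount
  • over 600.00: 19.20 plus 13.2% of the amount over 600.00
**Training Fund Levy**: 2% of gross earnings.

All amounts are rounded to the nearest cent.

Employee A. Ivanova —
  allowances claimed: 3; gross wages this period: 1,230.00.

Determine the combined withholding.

Provincial Income Tax: taxable = 1,230.00 − 3×516.00 = -318.00
  Taxable ≤ 0 → 0.00
Training Fund Levy: 2% × 1,230.00 = 24.60
Total: 0.00 + 24.60 = 24.60

24.60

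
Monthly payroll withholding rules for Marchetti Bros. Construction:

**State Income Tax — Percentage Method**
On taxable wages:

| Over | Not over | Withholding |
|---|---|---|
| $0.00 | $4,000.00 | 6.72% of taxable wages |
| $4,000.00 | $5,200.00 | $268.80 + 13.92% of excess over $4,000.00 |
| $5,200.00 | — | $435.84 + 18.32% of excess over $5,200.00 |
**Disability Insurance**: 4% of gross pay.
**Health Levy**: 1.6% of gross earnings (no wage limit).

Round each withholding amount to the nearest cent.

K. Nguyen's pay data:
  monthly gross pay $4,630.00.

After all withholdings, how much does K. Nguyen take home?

State Income Tax: taxable = $4,630.00
  $268.80 + 13.92% × ($4,630.00 − $4,000.00) = $268.80 + 13.92% × $630.00 = $356.50
Disability Insurance: 4% × $4,630.00 = $185.20
Health Levy: 1.6% × $4,630.00 = $74.08
Total withheld: $356.50 + $185.20 + $74.08 = $615.78
Net pay: $4,630.00 − $615.78 = $4,014.22

$4,014.22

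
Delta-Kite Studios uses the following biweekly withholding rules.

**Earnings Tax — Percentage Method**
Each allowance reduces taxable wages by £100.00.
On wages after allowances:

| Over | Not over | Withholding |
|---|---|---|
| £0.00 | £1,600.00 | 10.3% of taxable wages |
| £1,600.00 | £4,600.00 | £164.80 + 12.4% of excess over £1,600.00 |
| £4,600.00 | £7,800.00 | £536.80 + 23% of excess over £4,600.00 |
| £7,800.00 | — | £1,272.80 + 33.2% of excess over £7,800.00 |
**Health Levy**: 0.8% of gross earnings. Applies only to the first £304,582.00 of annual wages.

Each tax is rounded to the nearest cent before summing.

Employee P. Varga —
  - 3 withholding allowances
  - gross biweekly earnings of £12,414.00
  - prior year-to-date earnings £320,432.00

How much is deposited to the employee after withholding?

Earnings Tax: taxable = £12,414.00 − 3×£100.00 = £12,114.00
  £1,272.80 + 33.2% × (£12,114.00 − £7,800.00) = £1,272.80 + 33.2% × £4,314.00 = £2,705.05
Health Levy: YTD £320,432.00 ≥ cap £304,582.00 → £0.00
Total withheld: £2,705.05 + £0.00 = £2,705.05
Net pay: £12,414.00 − £2,705.05 = £9,708.95

£9,708.95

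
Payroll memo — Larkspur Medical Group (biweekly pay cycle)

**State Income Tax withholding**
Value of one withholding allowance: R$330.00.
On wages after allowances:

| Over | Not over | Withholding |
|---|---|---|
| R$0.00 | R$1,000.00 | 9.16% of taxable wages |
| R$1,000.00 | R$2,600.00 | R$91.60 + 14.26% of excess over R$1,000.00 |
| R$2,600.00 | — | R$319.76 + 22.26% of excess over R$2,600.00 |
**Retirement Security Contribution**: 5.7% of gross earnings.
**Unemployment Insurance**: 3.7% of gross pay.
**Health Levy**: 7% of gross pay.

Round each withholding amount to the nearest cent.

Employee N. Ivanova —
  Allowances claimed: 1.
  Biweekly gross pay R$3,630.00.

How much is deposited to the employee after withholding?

State Income Tax: taxable = R$3,630.00 − 1×R$330.00 = R$3,300.00
  R$319.76 + 22.26% × (R$3,300.00 − R$2,600.00) = R$319.76 + 22.26% × R$700.00 = R$475.58
Retirement Security Contribution: 5.7% × R$3,630.00 = R$206.91
Unemployment Insurance: 3.7% × R$3,630.00 = R$134.31
Health Levy: 7% × R$3,630.00 = R$254.10
Total withheld: R$475.58 + R$206.91 + R$134.31 + R$254.10 = R$1,070.90
Net pay: R$3,630.00 − R$1,070.90 = R$2,559.10

R$2,559.10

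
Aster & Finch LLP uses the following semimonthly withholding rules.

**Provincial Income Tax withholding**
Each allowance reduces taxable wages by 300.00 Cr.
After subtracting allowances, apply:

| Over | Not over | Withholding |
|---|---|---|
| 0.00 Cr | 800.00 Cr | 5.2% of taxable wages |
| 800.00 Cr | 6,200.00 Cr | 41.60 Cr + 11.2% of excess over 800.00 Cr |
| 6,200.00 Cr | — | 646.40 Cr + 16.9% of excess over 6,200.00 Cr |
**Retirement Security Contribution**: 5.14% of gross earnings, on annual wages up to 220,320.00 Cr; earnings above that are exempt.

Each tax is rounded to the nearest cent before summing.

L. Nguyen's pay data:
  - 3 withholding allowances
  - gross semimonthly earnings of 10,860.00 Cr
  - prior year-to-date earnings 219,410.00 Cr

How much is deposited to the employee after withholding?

9,531.39 Cr

Provincial Income Tax: taxable = 10,860.00 Cr − 3×300.00 Cr = 9,960.00 Cr
  646.40 Cr + 16.9% × (9,960.00 Cr − 6,200.00 Cr) = 646.40 Cr + 16.9% × 3,760.00 Cr = 1,281.84 Cr
Retirement Security Contribution: cap 220,320.00 Cr − YTD 219,410.00 Cr = 910.00 Cr subject; 5.14% × 910.00 Cr = 46.77 Cr
Total withheld: 1,281.84 Cr + 46.77 Cr = 1,328.61 Cr
Net pay: 10,860.00 Cr − 1,328.61 Cr = 9,531.39 Cr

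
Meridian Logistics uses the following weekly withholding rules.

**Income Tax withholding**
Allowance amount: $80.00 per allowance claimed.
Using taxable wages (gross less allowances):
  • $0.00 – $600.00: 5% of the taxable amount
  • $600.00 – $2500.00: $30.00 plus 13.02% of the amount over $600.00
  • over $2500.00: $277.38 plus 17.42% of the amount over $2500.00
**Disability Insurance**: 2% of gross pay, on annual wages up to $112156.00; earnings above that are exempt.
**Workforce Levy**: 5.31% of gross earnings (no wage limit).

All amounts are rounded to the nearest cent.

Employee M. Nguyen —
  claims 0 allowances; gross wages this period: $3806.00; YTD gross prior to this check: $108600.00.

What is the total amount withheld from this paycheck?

Income Tax: taxable = $3806.00
  $277.38 + 17.42% × ($3806.00 − $2500.00) = $277.38 + 17.42% × $1306.00 = $504.89
Disability Insurance: cap $112156.00 − YTD $108600.00 = $3556.00 subject; 2% × $3556.00 = $71.12
Workforce Levy: 5.31% × $3806.00 = $202.10
Total: $504.89 + $71.12 + $202.10 = $778.11

$778.11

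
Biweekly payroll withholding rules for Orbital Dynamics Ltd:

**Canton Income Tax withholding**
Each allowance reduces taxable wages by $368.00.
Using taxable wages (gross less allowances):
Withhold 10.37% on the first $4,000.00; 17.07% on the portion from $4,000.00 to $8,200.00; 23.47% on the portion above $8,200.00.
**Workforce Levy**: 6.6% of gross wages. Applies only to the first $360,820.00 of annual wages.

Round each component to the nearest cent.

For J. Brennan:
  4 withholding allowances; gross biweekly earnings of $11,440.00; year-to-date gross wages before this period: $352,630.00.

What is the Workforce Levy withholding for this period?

Workforce Levy: cap $360,820.00 − YTD $352,630.00 = $8,190.00 subject; 6.6% × $8,190.00 = $540.54

$540.54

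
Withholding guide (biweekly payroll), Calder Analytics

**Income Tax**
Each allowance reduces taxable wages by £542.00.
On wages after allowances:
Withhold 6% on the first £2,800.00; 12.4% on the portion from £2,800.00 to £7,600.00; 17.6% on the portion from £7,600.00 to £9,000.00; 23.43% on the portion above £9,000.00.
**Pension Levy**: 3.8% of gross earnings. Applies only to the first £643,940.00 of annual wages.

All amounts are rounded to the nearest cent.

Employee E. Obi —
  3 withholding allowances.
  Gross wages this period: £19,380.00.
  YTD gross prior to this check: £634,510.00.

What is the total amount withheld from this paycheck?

£3,419.00

Income Tax: taxable = £19,380.00 − 3×£542.00 = £17,754.00
  £1,009.60 + 23.43% × (£17,754.00 − £9,000.00) = £1,009.60 + 23.43% × £8,754.00 = £3,060.66
Pension Levy: cap £643,940.00 − YTD £634,510.00 = £9,430.00 subject; 3.8% × £9,430.00 = £358.34
Total: £3,060.66 + £358.34 = £3,419.00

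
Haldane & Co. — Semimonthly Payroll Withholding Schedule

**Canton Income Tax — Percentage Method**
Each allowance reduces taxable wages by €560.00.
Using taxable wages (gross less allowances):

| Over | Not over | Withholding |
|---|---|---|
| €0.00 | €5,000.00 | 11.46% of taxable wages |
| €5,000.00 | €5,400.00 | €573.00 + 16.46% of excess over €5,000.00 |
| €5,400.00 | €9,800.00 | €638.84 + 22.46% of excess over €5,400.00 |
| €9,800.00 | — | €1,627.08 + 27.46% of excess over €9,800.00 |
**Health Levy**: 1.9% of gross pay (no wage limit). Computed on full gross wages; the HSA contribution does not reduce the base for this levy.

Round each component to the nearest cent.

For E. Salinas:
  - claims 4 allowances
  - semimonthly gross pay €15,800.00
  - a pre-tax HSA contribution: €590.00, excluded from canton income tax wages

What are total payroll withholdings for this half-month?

Canton Income Tax: taxable = €15,800.00 − €590.00 − 4×€560.00 = €12,970.00
  €1,627.08 + 27.46% × (€12,970.00 − €9,800.00) = €1,627.08 + 27.46% × €3,170.00 = €2,497.56
Health Levy: 1.9% × €15,800.00 = €300.20
Total: €2,497.56 + €300.20 = €2,797.76

€2,797.76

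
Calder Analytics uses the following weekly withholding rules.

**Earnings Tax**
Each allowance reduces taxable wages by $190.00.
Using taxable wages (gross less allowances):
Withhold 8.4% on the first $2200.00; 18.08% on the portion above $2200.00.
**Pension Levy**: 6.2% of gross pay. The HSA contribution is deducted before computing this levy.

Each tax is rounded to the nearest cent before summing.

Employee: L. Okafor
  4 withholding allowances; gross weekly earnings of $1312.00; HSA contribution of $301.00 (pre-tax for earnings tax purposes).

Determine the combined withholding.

$83.76

Earnings Tax: taxable = $1312.00 − $301.00 − 4×$190.00 = $251.00
  8.4% × $251.00 = $21.08
Pension Levy: 6.2% × $1011.00 = $62.68
Total: $21.08 + $62.68 = $83.76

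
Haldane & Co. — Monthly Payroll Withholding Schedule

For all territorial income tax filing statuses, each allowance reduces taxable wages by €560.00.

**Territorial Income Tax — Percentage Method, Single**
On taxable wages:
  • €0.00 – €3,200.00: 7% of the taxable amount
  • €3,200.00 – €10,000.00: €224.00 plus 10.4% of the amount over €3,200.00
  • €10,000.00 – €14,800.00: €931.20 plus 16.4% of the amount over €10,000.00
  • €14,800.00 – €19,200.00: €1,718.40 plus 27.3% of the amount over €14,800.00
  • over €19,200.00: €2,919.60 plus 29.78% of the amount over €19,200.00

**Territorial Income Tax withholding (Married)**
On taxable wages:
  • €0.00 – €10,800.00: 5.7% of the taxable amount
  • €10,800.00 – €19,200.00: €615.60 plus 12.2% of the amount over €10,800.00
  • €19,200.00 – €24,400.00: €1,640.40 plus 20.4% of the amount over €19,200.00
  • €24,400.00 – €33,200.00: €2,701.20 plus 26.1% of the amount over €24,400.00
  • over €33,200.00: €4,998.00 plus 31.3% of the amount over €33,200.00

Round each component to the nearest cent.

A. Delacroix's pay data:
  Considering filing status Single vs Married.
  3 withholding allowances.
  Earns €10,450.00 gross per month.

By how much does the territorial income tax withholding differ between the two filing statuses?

Territorial Income Tax (Single): taxable = €10,450.00 − 3×€560.00 = €8,770.00
  €224.00 + 10.4% × (€8,770.00 − €3,200.00) = €224.00 + 10.4% × €5,570.00 = €803.28
Territorial Income Tax (Married): taxable = €10,450.00 − 3×€560.00 = €8,770.00
  5.7% × €8,770.00 = €499.89
Difference: |€803.28 − €499.89| = €303.39 (higher under Single)

€303.39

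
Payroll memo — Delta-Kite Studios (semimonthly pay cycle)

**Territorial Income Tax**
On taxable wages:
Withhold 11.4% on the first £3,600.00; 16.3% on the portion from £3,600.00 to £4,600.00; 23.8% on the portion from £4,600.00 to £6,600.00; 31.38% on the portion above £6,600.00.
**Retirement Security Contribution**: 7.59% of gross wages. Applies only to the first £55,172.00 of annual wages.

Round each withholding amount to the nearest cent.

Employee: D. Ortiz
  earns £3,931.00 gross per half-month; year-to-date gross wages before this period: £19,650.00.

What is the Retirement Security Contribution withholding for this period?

£298.36

Retirement Security Contribution: 7.59% × £3,931.00 = £298.36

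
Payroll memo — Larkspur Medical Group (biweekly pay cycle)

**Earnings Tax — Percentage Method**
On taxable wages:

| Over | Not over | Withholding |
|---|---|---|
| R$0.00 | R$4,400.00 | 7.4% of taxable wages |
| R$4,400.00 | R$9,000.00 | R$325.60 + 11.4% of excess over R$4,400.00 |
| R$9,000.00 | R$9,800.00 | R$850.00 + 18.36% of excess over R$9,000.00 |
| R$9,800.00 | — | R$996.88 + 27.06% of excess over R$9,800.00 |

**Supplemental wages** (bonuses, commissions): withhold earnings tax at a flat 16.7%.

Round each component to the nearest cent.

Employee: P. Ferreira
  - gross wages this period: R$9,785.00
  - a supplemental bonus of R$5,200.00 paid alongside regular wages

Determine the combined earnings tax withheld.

R$1,862.53

Earnings Tax: taxable = R$9,785.00
  R$850.00 + 18.36% × (R$9,785.00 − R$9,000.00) = R$850.00 + 18.36% × R$785.00 = R$994.13
Supplemental (16.7% flat on bonus): 16.7% × R$5,200.00 = R$868.40
Total earnings tax: R$994.13 + R$868.40 = R$1,862.53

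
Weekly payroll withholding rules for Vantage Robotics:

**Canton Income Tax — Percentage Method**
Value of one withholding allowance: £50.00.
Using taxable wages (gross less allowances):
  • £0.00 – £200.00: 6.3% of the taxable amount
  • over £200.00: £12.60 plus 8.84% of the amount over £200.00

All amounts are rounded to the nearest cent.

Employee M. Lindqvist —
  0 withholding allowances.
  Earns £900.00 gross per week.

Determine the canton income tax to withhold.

Canton Income Tax: taxable = £900.00
  £12.60 + 8.84% × (£900.00 − £200.00) = £12.60 + 8.84% × £700.00 = £74.48

£74.48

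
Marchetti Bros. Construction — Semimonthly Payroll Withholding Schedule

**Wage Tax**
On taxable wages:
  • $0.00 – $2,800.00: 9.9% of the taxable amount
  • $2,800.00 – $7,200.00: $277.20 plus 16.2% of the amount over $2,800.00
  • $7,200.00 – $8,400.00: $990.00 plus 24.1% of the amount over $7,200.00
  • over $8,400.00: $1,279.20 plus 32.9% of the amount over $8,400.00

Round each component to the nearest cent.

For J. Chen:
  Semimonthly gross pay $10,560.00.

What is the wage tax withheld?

$1,989.84

Wage Tax: taxable = $10,560.00
  $1,279.20 + 32.9% × ($10,560.00 − $8,400.00) = $1,279.20 + 32.9% × $2,160.00 = $1,989.84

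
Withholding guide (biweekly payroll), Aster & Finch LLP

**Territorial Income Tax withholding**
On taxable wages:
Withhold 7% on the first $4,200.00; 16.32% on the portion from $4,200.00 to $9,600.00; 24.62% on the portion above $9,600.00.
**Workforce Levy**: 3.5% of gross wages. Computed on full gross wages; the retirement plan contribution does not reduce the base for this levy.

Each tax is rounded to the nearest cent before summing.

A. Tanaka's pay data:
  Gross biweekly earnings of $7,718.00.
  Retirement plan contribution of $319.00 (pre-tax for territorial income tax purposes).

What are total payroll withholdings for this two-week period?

$1,086.21

Territorial Income Tax: taxable = $7,718.00 − $319.00 = $7,399.00
  $294.00 + 16.32% × ($7,399.00 − $4,200.00) = $294.00 + 16.32% × $3,199.00 = $816.08
Workforce Levy: 3.5% × $7,718.00 = $270.13
Total: $816.08 + $270.13 = $1,086.21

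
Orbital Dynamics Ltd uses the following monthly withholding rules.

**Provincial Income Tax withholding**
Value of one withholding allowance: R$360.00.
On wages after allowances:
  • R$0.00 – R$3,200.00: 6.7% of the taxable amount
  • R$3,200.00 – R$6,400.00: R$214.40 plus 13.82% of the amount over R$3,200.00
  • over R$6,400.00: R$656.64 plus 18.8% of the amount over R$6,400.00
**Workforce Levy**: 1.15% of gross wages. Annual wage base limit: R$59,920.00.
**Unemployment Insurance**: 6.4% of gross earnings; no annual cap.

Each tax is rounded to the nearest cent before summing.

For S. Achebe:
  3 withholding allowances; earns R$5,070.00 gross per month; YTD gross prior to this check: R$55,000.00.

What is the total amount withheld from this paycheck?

Provincial Income Tax: taxable = R$5,070.00 − 3×R$360.00 = R$3,990.00
  R$214.40 + 13.82% × (R$3,990.00 − R$3,200.00) = R$214.40 + 13.82% × R$790.00 = R$323.58
Workforce Levy: cap R$59,920.00 − YTD R$55,000.00 = R$4,920.00 subject; 1.15% × R$4,920.00 = R$56.58
Unemployment Insurance: 6.4% × R$5,070.00 = R$324.48
Total: R$323.58 + R$56.58 + R$324.48 = R$704.64

R$704.64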